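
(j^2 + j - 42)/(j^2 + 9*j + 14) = (j - 6)/(j + 2)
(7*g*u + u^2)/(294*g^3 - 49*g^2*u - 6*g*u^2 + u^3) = u/(42*g^2 - 13*g*u + u^2)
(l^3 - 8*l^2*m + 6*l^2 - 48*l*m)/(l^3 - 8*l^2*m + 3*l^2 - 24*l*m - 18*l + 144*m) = l/(l - 3)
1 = 1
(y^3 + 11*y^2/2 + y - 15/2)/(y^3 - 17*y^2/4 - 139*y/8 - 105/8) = 4*(y^2 + 4*y - 5)/(4*y^2 - 23*y - 35)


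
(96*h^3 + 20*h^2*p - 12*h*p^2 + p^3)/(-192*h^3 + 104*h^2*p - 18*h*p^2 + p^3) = (2*h + p)/(-4*h + p)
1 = 1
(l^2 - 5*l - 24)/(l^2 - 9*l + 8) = (l + 3)/(l - 1)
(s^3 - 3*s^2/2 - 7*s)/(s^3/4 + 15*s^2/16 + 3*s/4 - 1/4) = 8*s*(2*s - 7)/(4*s^2 + 7*s - 2)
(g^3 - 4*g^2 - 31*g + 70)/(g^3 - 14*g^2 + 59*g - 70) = (g + 5)/(g - 5)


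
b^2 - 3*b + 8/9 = (b - 8/3)*(b - 1/3)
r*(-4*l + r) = -4*l*r + r^2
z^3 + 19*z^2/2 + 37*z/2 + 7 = (z + 1/2)*(z + 2)*(z + 7)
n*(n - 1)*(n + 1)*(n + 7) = n^4 + 7*n^3 - n^2 - 7*n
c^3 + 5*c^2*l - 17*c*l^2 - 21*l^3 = (c - 3*l)*(c + l)*(c + 7*l)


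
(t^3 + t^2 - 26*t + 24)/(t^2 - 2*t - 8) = (t^2 + 5*t - 6)/(t + 2)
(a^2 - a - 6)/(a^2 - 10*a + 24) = (a^2 - a - 6)/(a^2 - 10*a + 24)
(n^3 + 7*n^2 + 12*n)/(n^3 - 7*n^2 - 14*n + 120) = n*(n + 3)/(n^2 - 11*n + 30)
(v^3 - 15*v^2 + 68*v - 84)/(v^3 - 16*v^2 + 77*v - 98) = (v - 6)/(v - 7)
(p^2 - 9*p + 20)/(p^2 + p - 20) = (p - 5)/(p + 5)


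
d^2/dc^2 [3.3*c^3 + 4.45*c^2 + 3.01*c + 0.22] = 19.8*c + 8.9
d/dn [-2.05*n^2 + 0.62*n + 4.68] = 0.62 - 4.1*n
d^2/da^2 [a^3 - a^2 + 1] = 6*a - 2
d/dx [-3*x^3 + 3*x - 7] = 3 - 9*x^2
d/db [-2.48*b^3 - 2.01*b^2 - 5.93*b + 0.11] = -7.44*b^2 - 4.02*b - 5.93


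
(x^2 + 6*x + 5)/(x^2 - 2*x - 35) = (x + 1)/(x - 7)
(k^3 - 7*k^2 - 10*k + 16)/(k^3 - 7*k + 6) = (k^2 - 6*k - 16)/(k^2 + k - 6)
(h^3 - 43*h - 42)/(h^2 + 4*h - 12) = (h^2 - 6*h - 7)/(h - 2)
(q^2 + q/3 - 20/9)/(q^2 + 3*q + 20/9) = (3*q - 4)/(3*q + 4)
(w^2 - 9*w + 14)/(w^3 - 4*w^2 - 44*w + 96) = (w - 7)/(w^2 - 2*w - 48)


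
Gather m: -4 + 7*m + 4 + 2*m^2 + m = 2*m^2 + 8*m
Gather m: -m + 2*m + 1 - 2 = m - 1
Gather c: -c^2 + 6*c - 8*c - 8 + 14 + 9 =-c^2 - 2*c + 15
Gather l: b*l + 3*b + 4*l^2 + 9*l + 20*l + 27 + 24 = 3*b + 4*l^2 + l*(b + 29) + 51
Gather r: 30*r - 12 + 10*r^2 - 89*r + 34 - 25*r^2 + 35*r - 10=-15*r^2 - 24*r + 12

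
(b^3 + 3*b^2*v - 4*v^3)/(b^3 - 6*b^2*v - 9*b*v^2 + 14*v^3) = (-b - 2*v)/(-b + 7*v)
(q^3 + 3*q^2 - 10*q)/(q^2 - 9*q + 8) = q*(q^2 + 3*q - 10)/(q^2 - 9*q + 8)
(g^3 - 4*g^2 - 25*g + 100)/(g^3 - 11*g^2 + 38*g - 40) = (g + 5)/(g - 2)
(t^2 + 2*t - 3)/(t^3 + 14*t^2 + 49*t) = (t^2 + 2*t - 3)/(t*(t^2 + 14*t + 49))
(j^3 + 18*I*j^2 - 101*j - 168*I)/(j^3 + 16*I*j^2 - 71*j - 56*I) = (j + 3*I)/(j + I)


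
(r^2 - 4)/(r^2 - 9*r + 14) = (r + 2)/(r - 7)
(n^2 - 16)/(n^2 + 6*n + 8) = (n - 4)/(n + 2)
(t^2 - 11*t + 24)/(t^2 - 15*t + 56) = (t - 3)/(t - 7)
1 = 1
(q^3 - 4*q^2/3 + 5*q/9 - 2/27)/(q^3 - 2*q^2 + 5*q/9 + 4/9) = (27*q^3 - 36*q^2 + 15*q - 2)/(3*(9*q^3 - 18*q^2 + 5*q + 4))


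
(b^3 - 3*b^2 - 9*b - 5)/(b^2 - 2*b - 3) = (b^2 - 4*b - 5)/(b - 3)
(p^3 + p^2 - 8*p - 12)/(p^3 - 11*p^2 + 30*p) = (p^3 + p^2 - 8*p - 12)/(p*(p^2 - 11*p + 30))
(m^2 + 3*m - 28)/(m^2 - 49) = (m - 4)/(m - 7)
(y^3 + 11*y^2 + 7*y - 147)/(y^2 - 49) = (y^2 + 4*y - 21)/(y - 7)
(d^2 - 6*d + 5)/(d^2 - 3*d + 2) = (d - 5)/(d - 2)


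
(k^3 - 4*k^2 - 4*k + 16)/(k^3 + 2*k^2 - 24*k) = (k^2 - 4)/(k*(k + 6))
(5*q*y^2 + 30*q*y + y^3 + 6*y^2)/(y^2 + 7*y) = (5*q*y + 30*q + y^2 + 6*y)/(y + 7)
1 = 1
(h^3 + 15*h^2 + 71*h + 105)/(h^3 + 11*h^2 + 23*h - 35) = (h + 3)/(h - 1)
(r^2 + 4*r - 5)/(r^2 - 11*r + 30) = (r^2 + 4*r - 5)/(r^2 - 11*r + 30)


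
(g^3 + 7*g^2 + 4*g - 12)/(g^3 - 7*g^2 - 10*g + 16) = (g + 6)/(g - 8)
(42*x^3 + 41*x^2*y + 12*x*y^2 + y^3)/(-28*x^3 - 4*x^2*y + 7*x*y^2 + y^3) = (-3*x - y)/(2*x - y)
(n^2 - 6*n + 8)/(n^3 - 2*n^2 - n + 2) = (n - 4)/(n^2 - 1)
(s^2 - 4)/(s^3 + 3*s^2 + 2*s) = (s - 2)/(s*(s + 1))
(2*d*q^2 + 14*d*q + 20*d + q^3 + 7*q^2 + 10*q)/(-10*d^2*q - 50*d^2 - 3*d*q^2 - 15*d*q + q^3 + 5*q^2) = (q + 2)/(-5*d + q)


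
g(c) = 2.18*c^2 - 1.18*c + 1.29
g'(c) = 4.36*c - 1.18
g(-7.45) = 131.08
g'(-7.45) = -33.66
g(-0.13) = 1.48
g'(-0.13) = -1.75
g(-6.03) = 87.67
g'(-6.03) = -27.47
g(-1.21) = 5.91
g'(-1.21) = -6.46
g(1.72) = 5.71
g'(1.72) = 6.32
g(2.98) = 17.13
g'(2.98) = 11.81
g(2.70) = 14.00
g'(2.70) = 10.59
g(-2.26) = 15.09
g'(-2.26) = -11.03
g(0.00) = 1.29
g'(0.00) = -1.18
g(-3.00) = 24.45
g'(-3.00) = -14.26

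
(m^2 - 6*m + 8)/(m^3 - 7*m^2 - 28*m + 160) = (m - 2)/(m^2 - 3*m - 40)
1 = 1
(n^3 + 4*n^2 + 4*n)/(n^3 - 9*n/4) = 4*(n^2 + 4*n + 4)/(4*n^2 - 9)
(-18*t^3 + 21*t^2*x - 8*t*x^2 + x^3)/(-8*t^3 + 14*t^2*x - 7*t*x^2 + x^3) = (9*t^2 - 6*t*x + x^2)/(4*t^2 - 5*t*x + x^2)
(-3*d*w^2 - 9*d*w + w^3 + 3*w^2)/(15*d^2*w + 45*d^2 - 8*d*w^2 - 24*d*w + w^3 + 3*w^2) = w/(-5*d + w)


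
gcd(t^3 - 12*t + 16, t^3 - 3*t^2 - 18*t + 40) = t^2 + 2*t - 8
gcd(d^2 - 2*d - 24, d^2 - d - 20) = d + 4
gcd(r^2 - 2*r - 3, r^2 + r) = r + 1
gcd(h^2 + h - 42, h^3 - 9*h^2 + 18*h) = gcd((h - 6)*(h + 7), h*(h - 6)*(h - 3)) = h - 6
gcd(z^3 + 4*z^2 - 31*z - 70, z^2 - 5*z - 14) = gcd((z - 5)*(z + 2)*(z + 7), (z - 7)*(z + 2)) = z + 2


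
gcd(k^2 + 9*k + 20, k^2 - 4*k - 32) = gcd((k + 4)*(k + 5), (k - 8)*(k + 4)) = k + 4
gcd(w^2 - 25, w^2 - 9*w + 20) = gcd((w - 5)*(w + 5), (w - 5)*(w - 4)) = w - 5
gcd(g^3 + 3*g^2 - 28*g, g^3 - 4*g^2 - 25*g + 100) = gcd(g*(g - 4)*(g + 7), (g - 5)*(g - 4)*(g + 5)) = g - 4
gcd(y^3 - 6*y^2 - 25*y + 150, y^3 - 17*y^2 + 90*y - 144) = y - 6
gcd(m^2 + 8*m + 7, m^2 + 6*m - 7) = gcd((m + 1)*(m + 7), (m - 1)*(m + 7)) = m + 7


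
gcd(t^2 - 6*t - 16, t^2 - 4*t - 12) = t + 2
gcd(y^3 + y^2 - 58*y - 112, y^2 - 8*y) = y - 8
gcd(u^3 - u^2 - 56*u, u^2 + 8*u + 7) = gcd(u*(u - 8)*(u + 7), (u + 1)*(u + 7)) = u + 7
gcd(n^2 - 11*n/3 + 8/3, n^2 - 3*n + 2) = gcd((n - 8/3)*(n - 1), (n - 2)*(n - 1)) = n - 1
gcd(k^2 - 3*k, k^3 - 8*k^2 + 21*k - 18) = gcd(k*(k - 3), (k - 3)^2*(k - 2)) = k - 3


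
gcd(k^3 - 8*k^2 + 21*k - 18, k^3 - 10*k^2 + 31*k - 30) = k^2 - 5*k + 6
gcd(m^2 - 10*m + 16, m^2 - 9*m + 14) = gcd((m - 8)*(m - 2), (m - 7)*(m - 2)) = m - 2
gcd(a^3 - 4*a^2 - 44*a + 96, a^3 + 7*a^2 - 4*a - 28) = a - 2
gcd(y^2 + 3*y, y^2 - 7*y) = y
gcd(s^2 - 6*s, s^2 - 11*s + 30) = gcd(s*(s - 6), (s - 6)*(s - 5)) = s - 6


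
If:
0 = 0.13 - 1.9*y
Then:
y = 0.07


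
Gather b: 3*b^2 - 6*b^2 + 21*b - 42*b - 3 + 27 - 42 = -3*b^2 - 21*b - 18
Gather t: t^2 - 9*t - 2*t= t^2 - 11*t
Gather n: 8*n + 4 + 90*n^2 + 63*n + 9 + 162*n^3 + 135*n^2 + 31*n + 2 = 162*n^3 + 225*n^2 + 102*n + 15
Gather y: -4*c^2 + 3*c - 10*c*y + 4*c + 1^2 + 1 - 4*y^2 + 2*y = -4*c^2 + 7*c - 4*y^2 + y*(2 - 10*c) + 2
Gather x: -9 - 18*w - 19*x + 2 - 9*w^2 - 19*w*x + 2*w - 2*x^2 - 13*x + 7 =-9*w^2 - 16*w - 2*x^2 + x*(-19*w - 32)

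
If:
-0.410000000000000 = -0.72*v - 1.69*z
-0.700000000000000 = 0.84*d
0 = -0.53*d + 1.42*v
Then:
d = -0.83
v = -0.31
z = 0.38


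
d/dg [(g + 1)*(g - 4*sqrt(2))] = 2*g - 4*sqrt(2) + 1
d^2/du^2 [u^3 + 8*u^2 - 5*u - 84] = 6*u + 16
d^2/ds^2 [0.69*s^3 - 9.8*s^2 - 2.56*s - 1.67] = 4.14*s - 19.6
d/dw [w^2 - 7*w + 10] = 2*w - 7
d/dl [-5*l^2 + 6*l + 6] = 6 - 10*l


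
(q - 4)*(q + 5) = q^2 + q - 20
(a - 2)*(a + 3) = a^2 + a - 6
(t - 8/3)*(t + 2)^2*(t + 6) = t^4 + 22*t^3/3 + 4*t^2/3 - 152*t/3 - 64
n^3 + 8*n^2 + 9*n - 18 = (n - 1)*(n + 3)*(n + 6)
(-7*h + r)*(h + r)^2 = -7*h^3 - 13*h^2*r - 5*h*r^2 + r^3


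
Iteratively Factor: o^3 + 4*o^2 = (o)*(o^2 + 4*o) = o^2*(o + 4)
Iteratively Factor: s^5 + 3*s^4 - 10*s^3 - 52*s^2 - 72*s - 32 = (s + 2)*(s^4 + s^3 - 12*s^2 - 28*s - 16) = (s + 1)*(s + 2)*(s^3 - 12*s - 16) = (s + 1)*(s + 2)^2*(s^2 - 2*s - 8) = (s - 4)*(s + 1)*(s + 2)^2*(s + 2)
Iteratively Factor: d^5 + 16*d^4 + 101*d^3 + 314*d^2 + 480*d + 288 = (d + 2)*(d^4 + 14*d^3 + 73*d^2 + 168*d + 144) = (d + 2)*(d + 4)*(d^3 + 10*d^2 + 33*d + 36) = (d + 2)*(d + 4)^2*(d^2 + 6*d + 9) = (d + 2)*(d + 3)*(d + 4)^2*(d + 3)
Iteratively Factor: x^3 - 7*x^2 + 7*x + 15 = (x - 3)*(x^2 - 4*x - 5) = (x - 3)*(x + 1)*(x - 5)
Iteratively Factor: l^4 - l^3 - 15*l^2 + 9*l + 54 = (l + 3)*(l^3 - 4*l^2 - 3*l + 18) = (l - 3)*(l + 3)*(l^2 - l - 6) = (l - 3)^2*(l + 3)*(l + 2)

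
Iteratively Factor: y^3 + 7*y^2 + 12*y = (y)*(y^2 + 7*y + 12) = y*(y + 3)*(y + 4)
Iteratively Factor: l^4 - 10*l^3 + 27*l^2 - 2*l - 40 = (l - 5)*(l^3 - 5*l^2 + 2*l + 8) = (l - 5)*(l - 4)*(l^2 - l - 2) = (l - 5)*(l - 4)*(l - 2)*(l + 1)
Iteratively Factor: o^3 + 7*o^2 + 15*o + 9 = (o + 3)*(o^2 + 4*o + 3) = (o + 1)*(o + 3)*(o + 3)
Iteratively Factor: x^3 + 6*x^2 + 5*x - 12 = (x - 1)*(x^2 + 7*x + 12) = (x - 1)*(x + 3)*(x + 4)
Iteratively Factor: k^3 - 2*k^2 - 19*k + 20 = (k - 5)*(k^2 + 3*k - 4) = (k - 5)*(k + 4)*(k - 1)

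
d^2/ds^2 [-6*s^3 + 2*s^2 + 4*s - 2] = 4 - 36*s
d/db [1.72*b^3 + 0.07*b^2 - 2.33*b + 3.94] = 5.16*b^2 + 0.14*b - 2.33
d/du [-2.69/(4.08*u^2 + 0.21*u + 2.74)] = (21.9504*u + 0.5649)/(4.08*u^2 + 0.21*u + 2.74)^2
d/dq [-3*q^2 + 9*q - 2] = 9 - 6*q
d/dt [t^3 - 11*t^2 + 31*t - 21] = 3*t^2 - 22*t + 31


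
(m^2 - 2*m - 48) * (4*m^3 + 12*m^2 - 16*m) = 4*m^5 + 4*m^4 - 232*m^3 - 544*m^2 + 768*m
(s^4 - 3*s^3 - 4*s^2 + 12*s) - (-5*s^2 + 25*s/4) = s^4 - 3*s^3 + s^2 + 23*s/4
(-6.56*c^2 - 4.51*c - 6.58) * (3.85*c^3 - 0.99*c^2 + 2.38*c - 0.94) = -25.256*c^5 - 10.8691*c^4 - 36.4809*c^3 + 1.9468*c^2 - 11.421*c + 6.1852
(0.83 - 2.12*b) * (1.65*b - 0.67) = -3.498*b^2 + 2.7899*b - 0.5561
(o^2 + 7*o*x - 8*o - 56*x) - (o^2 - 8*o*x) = 15*o*x - 8*o - 56*x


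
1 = 1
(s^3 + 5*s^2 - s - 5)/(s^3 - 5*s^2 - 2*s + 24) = (s^3 + 5*s^2 - s - 5)/(s^3 - 5*s^2 - 2*s + 24)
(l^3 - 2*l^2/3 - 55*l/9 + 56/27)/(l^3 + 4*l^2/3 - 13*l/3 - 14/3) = (l^2 - 3*l + 8/9)/(l^2 - l - 2)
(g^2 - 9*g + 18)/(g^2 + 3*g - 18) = (g - 6)/(g + 6)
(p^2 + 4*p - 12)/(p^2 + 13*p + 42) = (p - 2)/(p + 7)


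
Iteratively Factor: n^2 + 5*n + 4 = (n + 1)*(n + 4)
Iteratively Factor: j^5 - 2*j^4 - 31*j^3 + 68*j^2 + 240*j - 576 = (j - 3)*(j^4 + j^3 - 28*j^2 - 16*j + 192) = (j - 4)*(j - 3)*(j^3 + 5*j^2 - 8*j - 48) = (j - 4)*(j - 3)*(j + 4)*(j^2 + j - 12) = (j - 4)*(j - 3)^2*(j + 4)*(j + 4)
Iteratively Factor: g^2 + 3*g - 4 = (g - 1)*(g + 4)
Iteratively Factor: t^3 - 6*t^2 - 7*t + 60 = (t + 3)*(t^2 - 9*t + 20) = (t - 4)*(t + 3)*(t - 5)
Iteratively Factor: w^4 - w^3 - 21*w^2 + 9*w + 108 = (w - 3)*(w^3 + 2*w^2 - 15*w - 36) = (w - 3)*(w + 3)*(w^2 - w - 12) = (w - 3)*(w + 3)^2*(w - 4)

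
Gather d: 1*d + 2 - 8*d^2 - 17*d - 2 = -8*d^2 - 16*d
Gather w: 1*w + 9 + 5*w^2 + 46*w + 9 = 5*w^2 + 47*w + 18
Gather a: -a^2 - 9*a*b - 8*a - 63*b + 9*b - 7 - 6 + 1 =-a^2 + a*(-9*b - 8) - 54*b - 12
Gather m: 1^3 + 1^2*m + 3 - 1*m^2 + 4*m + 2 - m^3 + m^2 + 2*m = -m^3 + 7*m + 6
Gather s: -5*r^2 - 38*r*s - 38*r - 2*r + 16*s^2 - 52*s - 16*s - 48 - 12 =-5*r^2 - 40*r + 16*s^2 + s*(-38*r - 68) - 60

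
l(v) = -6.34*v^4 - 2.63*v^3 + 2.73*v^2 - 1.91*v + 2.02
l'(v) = -25.36*v^3 - 7.89*v^2 + 5.46*v - 1.91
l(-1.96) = -57.51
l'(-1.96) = 148.03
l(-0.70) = 4.07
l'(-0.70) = -0.90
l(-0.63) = 3.97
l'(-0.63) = -2.14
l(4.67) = -3230.70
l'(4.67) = -2731.34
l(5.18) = -4864.83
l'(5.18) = -3710.17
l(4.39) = -2531.03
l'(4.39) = -2275.57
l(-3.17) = -520.93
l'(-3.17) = 709.34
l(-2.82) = -312.85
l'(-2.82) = 488.67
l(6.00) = -8695.88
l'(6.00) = -5730.95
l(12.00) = -135638.66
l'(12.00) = -44894.63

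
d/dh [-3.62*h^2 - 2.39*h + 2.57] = -7.24*h - 2.39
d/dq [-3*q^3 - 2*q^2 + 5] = q*(-9*q - 4)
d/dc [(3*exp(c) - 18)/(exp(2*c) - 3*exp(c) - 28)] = 3*(-(exp(c) - 6)*(2*exp(c) - 3) + exp(2*c) - 3*exp(c) - 28)*exp(c)/(-exp(2*c) + 3*exp(c) + 28)^2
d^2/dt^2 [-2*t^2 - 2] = -4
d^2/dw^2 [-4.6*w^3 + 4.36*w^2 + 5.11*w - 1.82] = 8.72 - 27.6*w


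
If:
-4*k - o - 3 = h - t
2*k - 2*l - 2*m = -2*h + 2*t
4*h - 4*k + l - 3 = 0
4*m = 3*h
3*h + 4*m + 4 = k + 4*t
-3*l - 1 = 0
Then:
No Solution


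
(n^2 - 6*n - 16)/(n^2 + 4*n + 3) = (n^2 - 6*n - 16)/(n^2 + 4*n + 3)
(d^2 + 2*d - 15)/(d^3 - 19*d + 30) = 1/(d - 2)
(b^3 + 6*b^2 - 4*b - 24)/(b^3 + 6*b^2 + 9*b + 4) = (b^3 + 6*b^2 - 4*b - 24)/(b^3 + 6*b^2 + 9*b + 4)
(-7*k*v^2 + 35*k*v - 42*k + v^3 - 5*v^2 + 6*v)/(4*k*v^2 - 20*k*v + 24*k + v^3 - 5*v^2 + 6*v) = (-7*k + v)/(4*k + v)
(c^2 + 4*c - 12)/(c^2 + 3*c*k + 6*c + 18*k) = (c - 2)/(c + 3*k)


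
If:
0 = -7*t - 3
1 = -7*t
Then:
No Solution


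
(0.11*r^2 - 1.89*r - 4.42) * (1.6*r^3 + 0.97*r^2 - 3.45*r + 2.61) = 0.176*r^5 - 2.9173*r^4 - 9.2848*r^3 + 2.5202*r^2 + 10.3161*r - 11.5362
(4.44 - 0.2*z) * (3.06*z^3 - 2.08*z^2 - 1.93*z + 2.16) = -0.612*z^4 + 14.0024*z^3 - 8.8492*z^2 - 9.0012*z + 9.5904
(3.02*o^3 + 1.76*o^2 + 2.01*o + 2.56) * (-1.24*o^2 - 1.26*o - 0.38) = -3.7448*o^5 - 5.9876*o^4 - 5.8576*o^3 - 6.3758*o^2 - 3.9894*o - 0.9728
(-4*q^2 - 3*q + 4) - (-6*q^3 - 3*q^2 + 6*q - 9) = 6*q^3 - q^2 - 9*q + 13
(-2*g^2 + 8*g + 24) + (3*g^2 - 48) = g^2 + 8*g - 24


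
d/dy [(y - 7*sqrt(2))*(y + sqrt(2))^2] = 3*y^2 - 10*sqrt(2)*y - 26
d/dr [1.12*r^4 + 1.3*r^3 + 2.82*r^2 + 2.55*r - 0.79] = 4.48*r^3 + 3.9*r^2 + 5.64*r + 2.55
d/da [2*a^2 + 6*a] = 4*a + 6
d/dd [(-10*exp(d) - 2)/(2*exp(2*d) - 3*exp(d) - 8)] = (20*exp(2*d) + 8*exp(d) + 74)*exp(d)/(4*exp(4*d) - 12*exp(3*d) - 23*exp(2*d) + 48*exp(d) + 64)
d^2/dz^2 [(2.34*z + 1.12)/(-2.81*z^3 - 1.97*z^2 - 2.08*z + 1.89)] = (-110.861244*z^5 - 183.844812*z^4 - 90.008692*z^3 - 214.486776*z^2 - 115.500252*z - 36.429344)/(22.188041*z^9 + 46.665951*z^8 + 81.987651*z^7 + 31.960022*z^6 - 2.08646999999999*z^5 - 62.715711*z^4 - 7.35506899999999*z^3 - 3.419577*z^2 + 22.289904*z - 6.751269)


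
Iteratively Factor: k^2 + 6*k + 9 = (k + 3)*(k + 3)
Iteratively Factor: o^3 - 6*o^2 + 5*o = (o - 5)*(o^2 - o) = (o - 5)*(o - 1)*(o)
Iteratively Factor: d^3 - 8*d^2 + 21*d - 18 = (d - 3)*(d^2 - 5*d + 6) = (d - 3)^2*(d - 2)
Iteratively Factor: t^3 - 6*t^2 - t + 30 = (t - 5)*(t^2 - t - 6) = (t - 5)*(t - 3)*(t + 2)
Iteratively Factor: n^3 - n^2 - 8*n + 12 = (n - 2)*(n^2 + n - 6) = (n - 2)^2*(n + 3)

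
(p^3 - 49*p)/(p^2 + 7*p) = p - 7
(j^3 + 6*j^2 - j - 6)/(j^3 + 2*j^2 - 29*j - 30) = (j - 1)/(j - 5)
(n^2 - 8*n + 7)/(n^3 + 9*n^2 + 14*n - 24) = (n - 7)/(n^2 + 10*n + 24)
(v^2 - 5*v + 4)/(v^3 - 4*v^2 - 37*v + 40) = (v - 4)/(v^2 - 3*v - 40)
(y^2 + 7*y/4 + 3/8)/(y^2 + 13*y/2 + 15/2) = (y + 1/4)/(y + 5)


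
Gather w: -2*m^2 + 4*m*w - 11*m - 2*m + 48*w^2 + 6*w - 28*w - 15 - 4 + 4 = -2*m^2 - 13*m + 48*w^2 + w*(4*m - 22) - 15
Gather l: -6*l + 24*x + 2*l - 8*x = -4*l + 16*x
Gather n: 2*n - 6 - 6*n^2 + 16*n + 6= -6*n^2 + 18*n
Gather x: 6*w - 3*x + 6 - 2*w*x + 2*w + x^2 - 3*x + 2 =8*w + x^2 + x*(-2*w - 6) + 8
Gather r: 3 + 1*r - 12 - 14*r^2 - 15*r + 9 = -14*r^2 - 14*r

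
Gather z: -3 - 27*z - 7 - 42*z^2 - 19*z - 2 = -42*z^2 - 46*z - 12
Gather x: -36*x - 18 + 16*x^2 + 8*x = 16*x^2 - 28*x - 18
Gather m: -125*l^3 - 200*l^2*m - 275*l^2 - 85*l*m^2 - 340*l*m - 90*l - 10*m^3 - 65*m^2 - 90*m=-125*l^3 - 275*l^2 - 90*l - 10*m^3 + m^2*(-85*l - 65) + m*(-200*l^2 - 340*l - 90)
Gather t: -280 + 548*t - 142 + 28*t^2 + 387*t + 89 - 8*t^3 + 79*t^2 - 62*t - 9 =-8*t^3 + 107*t^2 + 873*t - 342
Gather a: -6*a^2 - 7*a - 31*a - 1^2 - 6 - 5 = -6*a^2 - 38*a - 12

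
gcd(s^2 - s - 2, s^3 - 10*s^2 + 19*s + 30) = s + 1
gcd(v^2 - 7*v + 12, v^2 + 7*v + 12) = 1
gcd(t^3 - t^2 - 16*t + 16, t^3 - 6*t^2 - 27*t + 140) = t - 4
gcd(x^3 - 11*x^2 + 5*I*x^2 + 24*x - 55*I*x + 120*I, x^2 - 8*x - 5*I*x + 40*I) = x - 8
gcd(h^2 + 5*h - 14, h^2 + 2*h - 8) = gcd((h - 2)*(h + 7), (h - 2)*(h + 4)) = h - 2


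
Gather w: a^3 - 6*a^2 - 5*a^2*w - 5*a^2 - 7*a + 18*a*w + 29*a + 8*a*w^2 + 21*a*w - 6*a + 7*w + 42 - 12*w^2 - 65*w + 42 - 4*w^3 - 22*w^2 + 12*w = a^3 - 11*a^2 + 16*a - 4*w^3 + w^2*(8*a - 34) + w*(-5*a^2 + 39*a - 46) + 84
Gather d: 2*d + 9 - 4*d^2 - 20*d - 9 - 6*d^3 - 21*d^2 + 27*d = -6*d^3 - 25*d^2 + 9*d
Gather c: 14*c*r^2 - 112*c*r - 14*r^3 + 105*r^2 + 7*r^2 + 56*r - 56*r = c*(14*r^2 - 112*r) - 14*r^3 + 112*r^2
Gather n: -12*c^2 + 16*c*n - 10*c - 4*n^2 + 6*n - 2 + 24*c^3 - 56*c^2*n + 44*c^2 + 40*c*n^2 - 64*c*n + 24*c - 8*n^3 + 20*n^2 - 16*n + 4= 24*c^3 + 32*c^2 + 14*c - 8*n^3 + n^2*(40*c + 16) + n*(-56*c^2 - 48*c - 10) + 2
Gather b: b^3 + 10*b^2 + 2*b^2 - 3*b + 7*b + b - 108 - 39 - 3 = b^3 + 12*b^2 + 5*b - 150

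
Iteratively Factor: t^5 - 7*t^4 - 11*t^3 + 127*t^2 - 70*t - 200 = (t + 4)*(t^4 - 11*t^3 + 33*t^2 - 5*t - 50) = (t - 5)*(t + 4)*(t^3 - 6*t^2 + 3*t + 10) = (t - 5)*(t - 2)*(t + 4)*(t^2 - 4*t - 5) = (t - 5)^2*(t - 2)*(t + 4)*(t + 1)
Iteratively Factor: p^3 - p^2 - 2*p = (p + 1)*(p^2 - 2*p) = p*(p + 1)*(p - 2)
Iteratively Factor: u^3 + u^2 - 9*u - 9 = (u + 3)*(u^2 - 2*u - 3) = (u - 3)*(u + 3)*(u + 1)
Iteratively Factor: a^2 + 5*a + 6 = (a + 2)*(a + 3)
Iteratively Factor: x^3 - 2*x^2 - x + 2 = (x + 1)*(x^2 - 3*x + 2) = (x - 1)*(x + 1)*(x - 2)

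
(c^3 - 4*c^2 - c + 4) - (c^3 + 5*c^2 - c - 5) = 9 - 9*c^2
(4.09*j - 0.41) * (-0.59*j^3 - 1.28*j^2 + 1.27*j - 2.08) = -2.4131*j^4 - 4.9933*j^3 + 5.7191*j^2 - 9.0279*j + 0.8528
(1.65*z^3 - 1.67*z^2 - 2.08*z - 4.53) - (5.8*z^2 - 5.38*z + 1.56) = 1.65*z^3 - 7.47*z^2 + 3.3*z - 6.09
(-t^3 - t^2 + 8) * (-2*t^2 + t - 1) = 2*t^5 + t^4 - 15*t^2 + 8*t - 8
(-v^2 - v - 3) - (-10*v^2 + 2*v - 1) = 9*v^2 - 3*v - 2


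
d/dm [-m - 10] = -1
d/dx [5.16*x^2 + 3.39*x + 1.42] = 10.32*x + 3.39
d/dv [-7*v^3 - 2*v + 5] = -21*v^2 - 2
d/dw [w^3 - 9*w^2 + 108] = 3*w*(w - 6)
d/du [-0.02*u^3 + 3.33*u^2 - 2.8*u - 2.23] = -0.06*u^2 + 6.66*u - 2.8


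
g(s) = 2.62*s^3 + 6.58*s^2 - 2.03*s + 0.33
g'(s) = 7.86*s^2 + 13.16*s - 2.03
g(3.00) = 124.20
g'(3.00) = 108.19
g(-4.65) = -111.38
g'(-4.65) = 106.73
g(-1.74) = 9.98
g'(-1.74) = -1.13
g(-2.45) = 6.27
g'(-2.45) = 12.91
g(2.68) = 92.58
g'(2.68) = 89.69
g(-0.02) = 0.37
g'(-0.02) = -2.29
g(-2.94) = -3.41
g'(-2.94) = 27.22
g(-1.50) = 9.34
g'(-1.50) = -4.08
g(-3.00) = -5.10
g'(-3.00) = 29.23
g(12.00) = 5450.85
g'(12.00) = 1287.73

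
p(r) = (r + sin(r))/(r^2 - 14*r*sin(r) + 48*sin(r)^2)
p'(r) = (r + sin(r))*(14*r*cos(r) - 2*r - 96*sin(r)*cos(r) + 14*sin(r))/(r^2 - 14*r*sin(r) + 48*sin(r)^2)^2 + (cos(r) + 1)/(r^2 - 14*r*sin(r) + 48*sin(r)^2) = (15*r^2*cos(r) - r^2 - 2*r*sin(r) - 48*r*sin(2*r) - 12*cos(r) - 31*cos(2*r) + 12*cos(3*r) + 31)/((r - 8*sin(r))^2*(r - 6*sin(r))^2)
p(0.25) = 0.23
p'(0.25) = -0.90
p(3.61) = 0.07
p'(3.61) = -0.15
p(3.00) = 0.78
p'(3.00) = -6.23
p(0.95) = 0.08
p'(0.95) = -0.03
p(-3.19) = -0.25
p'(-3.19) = -1.14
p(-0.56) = -0.11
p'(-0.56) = -0.16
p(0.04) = 1.43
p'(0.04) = -35.70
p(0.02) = 2.86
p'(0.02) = -142.84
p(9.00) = 0.25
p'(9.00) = -0.62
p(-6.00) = -0.09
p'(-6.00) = 0.16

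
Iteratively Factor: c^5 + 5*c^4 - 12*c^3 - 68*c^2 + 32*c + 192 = (c + 2)*(c^4 + 3*c^3 - 18*c^2 - 32*c + 96) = (c - 3)*(c + 2)*(c^3 + 6*c^2 - 32) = (c - 3)*(c - 2)*(c + 2)*(c^2 + 8*c + 16) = (c - 3)*(c - 2)*(c + 2)*(c + 4)*(c + 4)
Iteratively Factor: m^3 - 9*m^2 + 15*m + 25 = (m + 1)*(m^2 - 10*m + 25) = (m - 5)*(m + 1)*(m - 5)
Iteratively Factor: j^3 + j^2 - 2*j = (j - 1)*(j^2 + 2*j) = j*(j - 1)*(j + 2)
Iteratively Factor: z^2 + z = (z + 1)*(z)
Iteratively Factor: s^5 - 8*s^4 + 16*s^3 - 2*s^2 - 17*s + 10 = (s - 1)*(s^4 - 7*s^3 + 9*s^2 + 7*s - 10) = (s - 1)*(s + 1)*(s^3 - 8*s^2 + 17*s - 10) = (s - 1)^2*(s + 1)*(s^2 - 7*s + 10) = (s - 5)*(s - 1)^2*(s + 1)*(s - 2)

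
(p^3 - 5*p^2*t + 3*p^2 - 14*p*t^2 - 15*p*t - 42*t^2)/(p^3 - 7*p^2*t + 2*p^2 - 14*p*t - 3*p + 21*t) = (p + 2*t)/(p - 1)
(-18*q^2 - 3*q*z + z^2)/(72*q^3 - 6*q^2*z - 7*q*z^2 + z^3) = 1/(-4*q + z)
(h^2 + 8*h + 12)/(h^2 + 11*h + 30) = (h + 2)/(h + 5)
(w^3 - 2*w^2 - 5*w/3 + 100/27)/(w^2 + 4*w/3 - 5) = (w^2 - w/3 - 20/9)/(w + 3)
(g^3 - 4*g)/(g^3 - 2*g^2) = (g + 2)/g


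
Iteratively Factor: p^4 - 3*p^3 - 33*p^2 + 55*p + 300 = (p - 5)*(p^3 + 2*p^2 - 23*p - 60) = (p - 5)*(p + 4)*(p^2 - 2*p - 15) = (p - 5)*(p + 3)*(p + 4)*(p - 5)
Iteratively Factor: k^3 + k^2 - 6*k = (k)*(k^2 + k - 6) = k*(k + 3)*(k - 2)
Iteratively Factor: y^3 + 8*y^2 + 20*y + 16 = (y + 4)*(y^2 + 4*y + 4) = (y + 2)*(y + 4)*(y + 2)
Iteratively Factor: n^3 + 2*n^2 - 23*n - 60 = (n + 3)*(n^2 - n - 20) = (n + 3)*(n + 4)*(n - 5)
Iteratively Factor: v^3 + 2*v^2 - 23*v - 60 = (v + 3)*(v^2 - v - 20) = (v + 3)*(v + 4)*(v - 5)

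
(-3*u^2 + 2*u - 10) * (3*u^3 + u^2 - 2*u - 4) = -9*u^5 + 3*u^4 - 22*u^3 - 2*u^2 + 12*u + 40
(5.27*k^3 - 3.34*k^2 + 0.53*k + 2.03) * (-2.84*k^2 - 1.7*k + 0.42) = -14.9668*k^5 + 0.5266*k^4 + 6.3862*k^3 - 8.069*k^2 - 3.2284*k + 0.8526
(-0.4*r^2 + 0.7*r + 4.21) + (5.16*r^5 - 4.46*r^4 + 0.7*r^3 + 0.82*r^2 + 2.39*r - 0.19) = 5.16*r^5 - 4.46*r^4 + 0.7*r^3 + 0.42*r^2 + 3.09*r + 4.02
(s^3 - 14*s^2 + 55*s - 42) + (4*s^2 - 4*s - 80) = s^3 - 10*s^2 + 51*s - 122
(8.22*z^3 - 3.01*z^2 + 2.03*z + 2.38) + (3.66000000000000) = 8.22*z^3 - 3.01*z^2 + 2.03*z + 6.04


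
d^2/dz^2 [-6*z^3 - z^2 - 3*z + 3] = -36*z - 2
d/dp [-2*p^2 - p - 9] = -4*p - 1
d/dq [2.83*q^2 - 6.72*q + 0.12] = 5.66*q - 6.72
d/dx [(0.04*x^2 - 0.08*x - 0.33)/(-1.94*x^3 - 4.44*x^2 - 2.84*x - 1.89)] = (0.0776*x^4 - 0.3104*x^3 - 2.3894*x^2 - 3.0816*x - 0.786)/(3.7636*x^6 + 17.2272*x^5 + 30.7328*x^4 + 32.5524*x^3 + 24.8488*x^2 + 10.7352*x + 3.5721)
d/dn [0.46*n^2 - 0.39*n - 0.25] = 0.92*n - 0.39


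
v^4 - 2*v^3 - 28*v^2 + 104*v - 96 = (v - 4)*(v - 2)^2*(v + 6)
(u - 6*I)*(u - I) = u^2 - 7*I*u - 6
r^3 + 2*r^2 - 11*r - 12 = (r - 3)*(r + 1)*(r + 4)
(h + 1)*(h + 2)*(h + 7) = h^3 + 10*h^2 + 23*h + 14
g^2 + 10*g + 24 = (g + 4)*(g + 6)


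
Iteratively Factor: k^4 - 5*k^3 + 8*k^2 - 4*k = (k - 2)*(k^3 - 3*k^2 + 2*k) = (k - 2)*(k - 1)*(k^2 - 2*k) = (k - 2)^2*(k - 1)*(k)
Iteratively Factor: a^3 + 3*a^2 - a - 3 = (a - 1)*(a^2 + 4*a + 3) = (a - 1)*(a + 3)*(a + 1)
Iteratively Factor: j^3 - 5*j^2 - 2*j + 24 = (j + 2)*(j^2 - 7*j + 12) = (j - 4)*(j + 2)*(j - 3)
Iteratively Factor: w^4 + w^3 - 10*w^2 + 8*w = (w - 2)*(w^3 + 3*w^2 - 4*w) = (w - 2)*(w + 4)*(w^2 - w) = w*(w - 2)*(w + 4)*(w - 1)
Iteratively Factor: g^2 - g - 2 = (g - 2)*(g + 1)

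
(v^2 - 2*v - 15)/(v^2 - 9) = (v - 5)/(v - 3)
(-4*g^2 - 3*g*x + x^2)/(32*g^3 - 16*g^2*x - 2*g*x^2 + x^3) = (g + x)/(-8*g^2 + 2*g*x + x^2)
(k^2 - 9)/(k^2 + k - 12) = (k + 3)/(k + 4)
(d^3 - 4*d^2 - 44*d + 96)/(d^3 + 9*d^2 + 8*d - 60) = (d - 8)/(d + 5)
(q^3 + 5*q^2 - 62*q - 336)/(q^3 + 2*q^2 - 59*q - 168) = (q + 6)/(q + 3)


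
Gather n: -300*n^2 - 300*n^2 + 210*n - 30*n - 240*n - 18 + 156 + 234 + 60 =-600*n^2 - 60*n + 432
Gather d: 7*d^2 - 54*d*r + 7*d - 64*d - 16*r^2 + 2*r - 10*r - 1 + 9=7*d^2 + d*(-54*r - 57) - 16*r^2 - 8*r + 8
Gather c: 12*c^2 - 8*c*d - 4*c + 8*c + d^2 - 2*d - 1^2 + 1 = 12*c^2 + c*(4 - 8*d) + d^2 - 2*d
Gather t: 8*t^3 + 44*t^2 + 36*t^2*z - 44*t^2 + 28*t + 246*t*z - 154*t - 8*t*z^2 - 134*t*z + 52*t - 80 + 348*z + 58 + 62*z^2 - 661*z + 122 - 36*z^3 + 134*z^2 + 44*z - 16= 8*t^3 + 36*t^2*z + t*(-8*z^2 + 112*z - 74) - 36*z^3 + 196*z^2 - 269*z + 84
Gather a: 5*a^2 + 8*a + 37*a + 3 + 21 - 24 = 5*a^2 + 45*a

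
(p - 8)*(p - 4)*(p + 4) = p^3 - 8*p^2 - 16*p + 128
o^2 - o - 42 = (o - 7)*(o + 6)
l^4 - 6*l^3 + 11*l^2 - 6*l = l*(l - 3)*(l - 2)*(l - 1)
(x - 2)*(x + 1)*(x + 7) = x^3 + 6*x^2 - 9*x - 14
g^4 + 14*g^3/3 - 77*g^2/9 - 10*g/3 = g*(g - 5/3)*(g + 1/3)*(g + 6)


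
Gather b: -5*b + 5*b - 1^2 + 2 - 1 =0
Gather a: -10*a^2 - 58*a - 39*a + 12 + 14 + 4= -10*a^2 - 97*a + 30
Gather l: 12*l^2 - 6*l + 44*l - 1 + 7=12*l^2 + 38*l + 6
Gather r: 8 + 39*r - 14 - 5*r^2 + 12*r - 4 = -5*r^2 + 51*r - 10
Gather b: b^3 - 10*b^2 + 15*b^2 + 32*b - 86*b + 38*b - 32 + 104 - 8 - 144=b^3 + 5*b^2 - 16*b - 80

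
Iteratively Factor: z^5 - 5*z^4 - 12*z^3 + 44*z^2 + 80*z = (z - 5)*(z^4 - 12*z^2 - 16*z) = (z - 5)*(z + 2)*(z^3 - 2*z^2 - 8*z) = (z - 5)*(z - 4)*(z + 2)*(z^2 + 2*z) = (z - 5)*(z - 4)*(z + 2)^2*(z)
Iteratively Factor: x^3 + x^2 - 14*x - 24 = (x - 4)*(x^2 + 5*x + 6) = (x - 4)*(x + 2)*(x + 3)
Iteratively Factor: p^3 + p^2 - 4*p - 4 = (p - 2)*(p^2 + 3*p + 2) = (p - 2)*(p + 2)*(p + 1)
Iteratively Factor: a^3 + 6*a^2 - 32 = (a + 4)*(a^2 + 2*a - 8) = (a - 2)*(a + 4)*(a + 4)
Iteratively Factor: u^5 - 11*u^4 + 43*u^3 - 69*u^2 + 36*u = (u - 3)*(u^4 - 8*u^3 + 19*u^2 - 12*u) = (u - 3)^2*(u^3 - 5*u^2 + 4*u) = (u - 3)^2*(u - 1)*(u^2 - 4*u) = (u - 4)*(u - 3)^2*(u - 1)*(u)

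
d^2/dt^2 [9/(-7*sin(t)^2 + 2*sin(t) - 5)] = 18*(98*sin(t)^4 - 21*sin(t)^3 - 215*sin(t)^2 + 47*sin(t) + 31)/(7*sin(t)^2 - 2*sin(t) + 5)^3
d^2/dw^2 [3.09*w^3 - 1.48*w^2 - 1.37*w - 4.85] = 18.54*w - 2.96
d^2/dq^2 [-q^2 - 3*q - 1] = -2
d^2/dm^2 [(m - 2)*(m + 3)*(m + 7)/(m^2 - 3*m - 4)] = 4*(19*m^3 + 3*m^2 + 219*m - 215)/(m^6 - 9*m^5 + 15*m^4 + 45*m^3 - 60*m^2 - 144*m - 64)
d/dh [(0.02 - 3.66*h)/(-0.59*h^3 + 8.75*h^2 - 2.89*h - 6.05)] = (-4.3188*h^3 + 32.0604*h^2 - 0.35*h + 22.2008)/(0.3481*h^6 - 10.325*h^5 + 79.9727*h^4 - 43.436*h^3 - 97.5229*h^2 + 34.969*h + 36.6025)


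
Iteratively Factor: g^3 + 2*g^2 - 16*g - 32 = (g - 4)*(g^2 + 6*g + 8) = (g - 4)*(g + 4)*(g + 2)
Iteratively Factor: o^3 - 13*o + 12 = (o - 3)*(o^2 + 3*o - 4) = (o - 3)*(o - 1)*(o + 4)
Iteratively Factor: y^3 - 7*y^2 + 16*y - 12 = (y - 2)*(y^2 - 5*y + 6) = (y - 2)^2*(y - 3)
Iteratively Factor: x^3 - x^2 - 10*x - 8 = (x + 2)*(x^2 - 3*x - 4) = (x - 4)*(x + 2)*(x + 1)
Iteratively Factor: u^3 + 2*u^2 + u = (u + 1)*(u^2 + u) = (u + 1)^2*(u)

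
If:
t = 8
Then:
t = 8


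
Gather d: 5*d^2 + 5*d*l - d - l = 5*d^2 + d*(5*l - 1) - l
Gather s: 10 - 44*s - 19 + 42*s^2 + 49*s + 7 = 42*s^2 + 5*s - 2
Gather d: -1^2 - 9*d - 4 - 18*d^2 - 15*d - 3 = -18*d^2 - 24*d - 8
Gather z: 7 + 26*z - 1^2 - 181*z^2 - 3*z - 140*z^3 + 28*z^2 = -140*z^3 - 153*z^2 + 23*z + 6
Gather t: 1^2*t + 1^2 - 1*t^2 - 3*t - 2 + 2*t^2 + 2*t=t^2 - 1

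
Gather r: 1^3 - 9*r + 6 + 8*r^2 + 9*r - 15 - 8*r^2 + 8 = 0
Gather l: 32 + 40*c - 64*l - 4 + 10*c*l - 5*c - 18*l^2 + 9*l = 35*c - 18*l^2 + l*(10*c - 55) + 28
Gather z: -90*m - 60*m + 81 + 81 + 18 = 180 - 150*m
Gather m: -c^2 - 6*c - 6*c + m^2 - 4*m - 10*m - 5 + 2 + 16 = -c^2 - 12*c + m^2 - 14*m + 13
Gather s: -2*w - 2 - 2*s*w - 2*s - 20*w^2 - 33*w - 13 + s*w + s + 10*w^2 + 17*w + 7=s*(-w - 1) - 10*w^2 - 18*w - 8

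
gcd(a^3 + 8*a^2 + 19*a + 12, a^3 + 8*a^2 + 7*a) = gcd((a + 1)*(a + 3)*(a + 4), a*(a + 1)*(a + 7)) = a + 1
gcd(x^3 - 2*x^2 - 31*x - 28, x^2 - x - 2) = x + 1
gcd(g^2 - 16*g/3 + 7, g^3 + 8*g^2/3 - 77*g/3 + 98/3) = g - 7/3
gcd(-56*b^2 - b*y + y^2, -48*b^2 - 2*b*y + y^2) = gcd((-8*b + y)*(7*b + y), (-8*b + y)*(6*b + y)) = -8*b + y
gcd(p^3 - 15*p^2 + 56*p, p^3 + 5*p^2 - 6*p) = p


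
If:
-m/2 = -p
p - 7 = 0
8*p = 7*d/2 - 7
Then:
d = 18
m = 14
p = 7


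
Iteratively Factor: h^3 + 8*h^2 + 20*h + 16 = (h + 2)*(h^2 + 6*h + 8) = (h + 2)*(h + 4)*(h + 2)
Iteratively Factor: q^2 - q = (q - 1)*(q)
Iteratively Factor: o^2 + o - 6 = (o - 2)*(o + 3)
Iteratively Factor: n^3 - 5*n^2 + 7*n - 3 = (n - 3)*(n^2 - 2*n + 1) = (n - 3)*(n - 1)*(n - 1)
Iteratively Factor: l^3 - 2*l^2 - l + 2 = (l - 2)*(l^2 - 1) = (l - 2)*(l - 1)*(l + 1)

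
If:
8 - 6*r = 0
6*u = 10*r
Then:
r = 4/3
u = 20/9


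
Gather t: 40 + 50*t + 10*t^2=10*t^2 + 50*t + 40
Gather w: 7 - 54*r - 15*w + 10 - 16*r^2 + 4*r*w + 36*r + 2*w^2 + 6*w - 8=-16*r^2 - 18*r + 2*w^2 + w*(4*r - 9) + 9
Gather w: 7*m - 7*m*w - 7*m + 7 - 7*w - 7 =w*(-7*m - 7)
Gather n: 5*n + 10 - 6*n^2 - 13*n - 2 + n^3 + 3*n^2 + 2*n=n^3 - 3*n^2 - 6*n + 8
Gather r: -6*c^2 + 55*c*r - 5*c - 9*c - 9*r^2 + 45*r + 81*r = -6*c^2 - 14*c - 9*r^2 + r*(55*c + 126)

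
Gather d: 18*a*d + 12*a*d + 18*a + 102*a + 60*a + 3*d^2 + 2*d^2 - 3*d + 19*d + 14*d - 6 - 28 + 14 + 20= 180*a + 5*d^2 + d*(30*a + 30)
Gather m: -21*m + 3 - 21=-21*m - 18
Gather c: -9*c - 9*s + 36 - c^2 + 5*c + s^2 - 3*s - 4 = -c^2 - 4*c + s^2 - 12*s + 32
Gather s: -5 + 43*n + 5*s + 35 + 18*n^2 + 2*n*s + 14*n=18*n^2 + 57*n + s*(2*n + 5) + 30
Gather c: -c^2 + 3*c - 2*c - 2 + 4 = -c^2 + c + 2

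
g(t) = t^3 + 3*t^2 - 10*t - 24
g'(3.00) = 35.00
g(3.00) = 0.00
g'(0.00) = -10.00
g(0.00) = -24.00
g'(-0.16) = -10.88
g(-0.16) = -22.33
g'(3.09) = 37.18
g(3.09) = 3.25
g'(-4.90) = 32.63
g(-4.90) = -20.62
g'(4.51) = 78.08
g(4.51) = 83.65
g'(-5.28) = 41.96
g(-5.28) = -34.76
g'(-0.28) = -11.44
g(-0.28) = -20.99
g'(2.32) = 20.07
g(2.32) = -18.57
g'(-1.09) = -12.98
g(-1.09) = -10.83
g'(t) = 3*t^2 + 6*t - 10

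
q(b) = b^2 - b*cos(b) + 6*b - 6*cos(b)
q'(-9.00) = -9.85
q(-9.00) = 24.27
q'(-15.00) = -17.39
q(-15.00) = 128.16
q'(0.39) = 8.28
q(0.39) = -3.42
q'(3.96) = 7.33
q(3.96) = 46.25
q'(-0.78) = 0.06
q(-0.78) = -7.78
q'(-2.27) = -0.75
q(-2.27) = -6.07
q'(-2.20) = -0.88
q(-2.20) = -6.12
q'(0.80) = 11.78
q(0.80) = 0.70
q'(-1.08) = -0.97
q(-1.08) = -7.63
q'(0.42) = 8.54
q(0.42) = -3.17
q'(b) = b*sin(b) + 2*b + 6*sin(b) - cos(b) + 6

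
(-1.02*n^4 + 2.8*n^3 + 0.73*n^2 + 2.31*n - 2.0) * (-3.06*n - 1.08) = 3.1212*n^5 - 7.4664*n^4 - 5.2578*n^3 - 7.857*n^2 + 3.6252*n + 2.16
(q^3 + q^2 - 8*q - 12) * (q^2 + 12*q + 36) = q^5 + 13*q^4 + 40*q^3 - 72*q^2 - 432*q - 432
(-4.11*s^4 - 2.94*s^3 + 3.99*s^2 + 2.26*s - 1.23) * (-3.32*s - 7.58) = 13.6452*s^5 + 40.9146*s^4 + 9.0384*s^3 - 37.7474*s^2 - 13.0472*s + 9.3234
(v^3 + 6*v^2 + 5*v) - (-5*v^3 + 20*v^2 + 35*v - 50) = 6*v^3 - 14*v^2 - 30*v + 50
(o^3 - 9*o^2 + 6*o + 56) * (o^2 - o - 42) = o^5 - 10*o^4 - 27*o^3 + 428*o^2 - 308*o - 2352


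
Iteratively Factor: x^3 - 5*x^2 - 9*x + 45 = (x + 3)*(x^2 - 8*x + 15) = (x - 3)*(x + 3)*(x - 5)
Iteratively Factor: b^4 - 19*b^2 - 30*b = (b - 5)*(b^3 + 5*b^2 + 6*b) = (b - 5)*(b + 3)*(b^2 + 2*b) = b*(b - 5)*(b + 3)*(b + 2)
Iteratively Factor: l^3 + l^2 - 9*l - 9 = (l - 3)*(l^2 + 4*l + 3) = (l - 3)*(l + 1)*(l + 3)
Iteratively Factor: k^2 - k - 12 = (k + 3)*(k - 4)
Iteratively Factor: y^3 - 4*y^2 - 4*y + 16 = (y - 4)*(y^2 - 4) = (y - 4)*(y + 2)*(y - 2)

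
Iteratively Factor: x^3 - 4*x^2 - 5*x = (x - 5)*(x^2 + x) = (x - 5)*(x + 1)*(x)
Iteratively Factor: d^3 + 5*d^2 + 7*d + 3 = (d + 1)*(d^2 + 4*d + 3) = (d + 1)*(d + 3)*(d + 1)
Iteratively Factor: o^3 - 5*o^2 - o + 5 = (o + 1)*(o^2 - 6*o + 5) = (o - 1)*(o + 1)*(o - 5)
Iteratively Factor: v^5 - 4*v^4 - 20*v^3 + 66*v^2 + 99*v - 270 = (v + 3)*(v^4 - 7*v^3 + v^2 + 63*v - 90) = (v - 5)*(v + 3)*(v^3 - 2*v^2 - 9*v + 18) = (v - 5)*(v + 3)^2*(v^2 - 5*v + 6) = (v - 5)*(v - 3)*(v + 3)^2*(v - 2)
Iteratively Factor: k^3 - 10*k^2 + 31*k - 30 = (k - 3)*(k^2 - 7*k + 10) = (k - 3)*(k - 2)*(k - 5)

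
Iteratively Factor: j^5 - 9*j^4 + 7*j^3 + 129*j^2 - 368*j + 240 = (j - 5)*(j^4 - 4*j^3 - 13*j^2 + 64*j - 48) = (j - 5)*(j - 1)*(j^3 - 3*j^2 - 16*j + 48) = (j - 5)*(j - 4)*(j - 1)*(j^2 + j - 12) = (j - 5)*(j - 4)*(j - 3)*(j - 1)*(j + 4)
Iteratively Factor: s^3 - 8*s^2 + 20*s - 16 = (s - 2)*(s^2 - 6*s + 8) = (s - 2)^2*(s - 4)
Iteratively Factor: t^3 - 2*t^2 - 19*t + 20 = (t + 4)*(t^2 - 6*t + 5) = (t - 1)*(t + 4)*(t - 5)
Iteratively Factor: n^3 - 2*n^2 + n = (n - 1)*(n^2 - n) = (n - 1)^2*(n)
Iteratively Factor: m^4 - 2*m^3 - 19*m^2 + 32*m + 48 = (m - 3)*(m^3 + m^2 - 16*m - 16) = (m - 4)*(m - 3)*(m^2 + 5*m + 4) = (m - 4)*(m - 3)*(m + 1)*(m + 4)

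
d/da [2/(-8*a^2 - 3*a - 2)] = 2*(16*a + 3)/(8*a^2 + 3*a + 2)^2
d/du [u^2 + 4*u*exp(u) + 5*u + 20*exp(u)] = 4*u*exp(u) + 2*u + 24*exp(u) + 5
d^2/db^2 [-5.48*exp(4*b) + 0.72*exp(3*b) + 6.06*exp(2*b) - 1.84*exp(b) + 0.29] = (-87.68*exp(3*b) + 6.48*exp(2*b) + 24.24*exp(b) - 1.84)*exp(b)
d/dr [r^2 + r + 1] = 2*r + 1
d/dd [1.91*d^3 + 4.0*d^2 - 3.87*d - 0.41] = 5.73*d^2 + 8.0*d - 3.87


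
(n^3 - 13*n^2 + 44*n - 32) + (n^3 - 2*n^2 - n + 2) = 2*n^3 - 15*n^2 + 43*n - 30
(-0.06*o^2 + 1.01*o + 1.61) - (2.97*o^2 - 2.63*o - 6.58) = -3.03*o^2 + 3.64*o + 8.19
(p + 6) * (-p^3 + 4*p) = -p^4 - 6*p^3 + 4*p^2 + 24*p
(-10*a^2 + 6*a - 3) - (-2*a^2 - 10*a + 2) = -8*a^2 + 16*a - 5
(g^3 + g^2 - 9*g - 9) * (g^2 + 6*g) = g^5 + 7*g^4 - 3*g^3 - 63*g^2 - 54*g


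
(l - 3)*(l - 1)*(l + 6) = l^3 + 2*l^2 - 21*l + 18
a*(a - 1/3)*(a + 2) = a^3 + 5*a^2/3 - 2*a/3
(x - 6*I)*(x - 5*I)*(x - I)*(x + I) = x^4 - 11*I*x^3 - 29*x^2 - 11*I*x - 30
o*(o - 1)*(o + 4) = o^3 + 3*o^2 - 4*o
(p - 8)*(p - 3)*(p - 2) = p^3 - 13*p^2 + 46*p - 48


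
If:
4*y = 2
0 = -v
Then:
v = 0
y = 1/2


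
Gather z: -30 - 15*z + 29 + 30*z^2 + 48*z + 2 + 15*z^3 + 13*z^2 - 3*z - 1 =15*z^3 + 43*z^2 + 30*z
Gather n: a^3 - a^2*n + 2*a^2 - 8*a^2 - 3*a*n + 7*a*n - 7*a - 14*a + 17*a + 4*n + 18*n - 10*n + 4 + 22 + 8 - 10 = a^3 - 6*a^2 - 4*a + n*(-a^2 + 4*a + 12) + 24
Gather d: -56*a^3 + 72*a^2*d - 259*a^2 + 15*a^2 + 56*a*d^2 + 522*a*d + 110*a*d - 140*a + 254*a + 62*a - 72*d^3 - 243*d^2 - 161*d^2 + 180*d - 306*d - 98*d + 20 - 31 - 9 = -56*a^3 - 244*a^2 + 176*a - 72*d^3 + d^2*(56*a - 404) + d*(72*a^2 + 632*a - 224) - 20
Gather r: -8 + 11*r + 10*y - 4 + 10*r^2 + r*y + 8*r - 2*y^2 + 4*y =10*r^2 + r*(y + 19) - 2*y^2 + 14*y - 12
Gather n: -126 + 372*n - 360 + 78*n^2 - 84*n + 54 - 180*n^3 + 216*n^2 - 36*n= -180*n^3 + 294*n^2 + 252*n - 432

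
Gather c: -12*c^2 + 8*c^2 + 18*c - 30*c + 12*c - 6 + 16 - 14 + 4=-4*c^2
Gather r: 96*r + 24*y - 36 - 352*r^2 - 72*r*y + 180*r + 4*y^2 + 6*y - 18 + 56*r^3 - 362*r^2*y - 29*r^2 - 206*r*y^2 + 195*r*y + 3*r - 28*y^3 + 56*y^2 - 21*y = 56*r^3 + r^2*(-362*y - 381) + r*(-206*y^2 + 123*y + 279) - 28*y^3 + 60*y^2 + 9*y - 54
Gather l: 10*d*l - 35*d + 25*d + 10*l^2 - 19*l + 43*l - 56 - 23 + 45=-10*d + 10*l^2 + l*(10*d + 24) - 34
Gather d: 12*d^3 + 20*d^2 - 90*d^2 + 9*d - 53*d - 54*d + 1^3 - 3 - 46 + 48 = 12*d^3 - 70*d^2 - 98*d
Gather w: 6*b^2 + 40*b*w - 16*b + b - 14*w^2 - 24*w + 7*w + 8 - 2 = 6*b^2 - 15*b - 14*w^2 + w*(40*b - 17) + 6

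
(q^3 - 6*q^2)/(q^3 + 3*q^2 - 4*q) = q*(q - 6)/(q^2 + 3*q - 4)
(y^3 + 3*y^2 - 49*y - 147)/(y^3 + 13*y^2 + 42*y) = (y^2 - 4*y - 21)/(y*(y + 6))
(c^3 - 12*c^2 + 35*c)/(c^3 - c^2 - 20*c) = (c - 7)/(c + 4)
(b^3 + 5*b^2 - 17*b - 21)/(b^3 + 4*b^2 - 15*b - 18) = (b + 7)/(b + 6)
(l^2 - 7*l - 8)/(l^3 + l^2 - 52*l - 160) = (l + 1)/(l^2 + 9*l + 20)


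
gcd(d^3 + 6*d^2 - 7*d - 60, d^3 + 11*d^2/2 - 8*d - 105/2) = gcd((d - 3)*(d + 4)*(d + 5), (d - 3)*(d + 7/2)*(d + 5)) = d^2 + 2*d - 15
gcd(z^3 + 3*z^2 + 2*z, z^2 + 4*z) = z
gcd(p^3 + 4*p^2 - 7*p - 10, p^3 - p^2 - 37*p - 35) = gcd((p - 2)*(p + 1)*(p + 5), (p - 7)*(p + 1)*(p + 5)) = p^2 + 6*p + 5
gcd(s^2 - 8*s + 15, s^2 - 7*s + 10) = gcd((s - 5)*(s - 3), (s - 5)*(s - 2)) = s - 5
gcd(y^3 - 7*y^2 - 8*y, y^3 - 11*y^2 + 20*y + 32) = y^2 - 7*y - 8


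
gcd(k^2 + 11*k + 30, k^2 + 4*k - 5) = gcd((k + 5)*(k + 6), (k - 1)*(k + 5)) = k + 5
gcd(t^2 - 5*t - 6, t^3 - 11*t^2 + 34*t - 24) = t - 6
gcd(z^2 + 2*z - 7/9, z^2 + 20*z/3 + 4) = 1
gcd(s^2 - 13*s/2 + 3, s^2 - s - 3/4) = 1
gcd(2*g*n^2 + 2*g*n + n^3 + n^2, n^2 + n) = n^2 + n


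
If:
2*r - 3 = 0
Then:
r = 3/2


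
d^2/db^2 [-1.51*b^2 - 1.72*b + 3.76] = -3.02000000000000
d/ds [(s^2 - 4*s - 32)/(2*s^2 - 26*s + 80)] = -9/(2*s^2 - 20*s + 50)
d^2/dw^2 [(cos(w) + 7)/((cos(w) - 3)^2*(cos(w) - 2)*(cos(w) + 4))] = (886*(1 - cos(w)^2)^2 + 148*sin(w)^6 - 9*cos(w)^7 + 26*cos(w)^6 - 37*cos(w)^5 + 1816*cos(w)^3 - 3770*cos(w)^2 - 5132*cos(w) + 5566)/((cos(w) - 3)^4*(cos(w) - 2)^3*(cos(w) + 4)^3)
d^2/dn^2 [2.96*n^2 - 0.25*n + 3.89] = 5.92000000000000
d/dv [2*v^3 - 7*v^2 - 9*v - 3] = 6*v^2 - 14*v - 9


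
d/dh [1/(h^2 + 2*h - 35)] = 2*(-h - 1)/(h^2 + 2*h - 35)^2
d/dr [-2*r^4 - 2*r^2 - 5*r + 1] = -8*r^3 - 4*r - 5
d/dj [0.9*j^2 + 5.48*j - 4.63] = 1.8*j + 5.48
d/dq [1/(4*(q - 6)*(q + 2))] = (2 - q)/(2*(q^4 - 8*q^3 - 8*q^2 + 96*q + 144))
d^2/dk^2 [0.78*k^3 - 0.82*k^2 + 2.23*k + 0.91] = 4.68*k - 1.64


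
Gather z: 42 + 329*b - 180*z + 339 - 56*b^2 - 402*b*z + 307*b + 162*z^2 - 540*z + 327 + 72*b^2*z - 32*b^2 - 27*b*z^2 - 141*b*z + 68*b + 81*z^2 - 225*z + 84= -88*b^2 + 704*b + z^2*(243 - 27*b) + z*(72*b^2 - 543*b - 945) + 792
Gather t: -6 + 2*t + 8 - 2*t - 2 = 0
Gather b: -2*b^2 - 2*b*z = -2*b^2 - 2*b*z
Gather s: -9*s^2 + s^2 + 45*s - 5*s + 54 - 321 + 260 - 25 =-8*s^2 + 40*s - 32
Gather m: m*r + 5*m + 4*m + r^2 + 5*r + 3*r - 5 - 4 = m*(r + 9) + r^2 + 8*r - 9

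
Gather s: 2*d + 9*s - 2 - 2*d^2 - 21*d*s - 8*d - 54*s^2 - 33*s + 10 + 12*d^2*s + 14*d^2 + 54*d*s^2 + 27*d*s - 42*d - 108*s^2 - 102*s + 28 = 12*d^2 - 48*d + s^2*(54*d - 162) + s*(12*d^2 + 6*d - 126) + 36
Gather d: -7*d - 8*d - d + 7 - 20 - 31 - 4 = -16*d - 48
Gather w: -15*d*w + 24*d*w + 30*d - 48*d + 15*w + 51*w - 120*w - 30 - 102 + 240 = -18*d + w*(9*d - 54) + 108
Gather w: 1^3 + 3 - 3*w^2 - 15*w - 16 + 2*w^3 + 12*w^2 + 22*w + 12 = 2*w^3 + 9*w^2 + 7*w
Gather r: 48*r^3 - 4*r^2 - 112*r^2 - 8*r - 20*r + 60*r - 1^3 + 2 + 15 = 48*r^3 - 116*r^2 + 32*r + 16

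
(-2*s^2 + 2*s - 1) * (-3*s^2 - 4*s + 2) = 6*s^4 + 2*s^3 - 9*s^2 + 8*s - 2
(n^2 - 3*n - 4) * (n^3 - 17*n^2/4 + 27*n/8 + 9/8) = n^5 - 29*n^4/4 + 97*n^3/8 + 8*n^2 - 135*n/8 - 9/2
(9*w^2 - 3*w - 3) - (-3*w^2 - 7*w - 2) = 12*w^2 + 4*w - 1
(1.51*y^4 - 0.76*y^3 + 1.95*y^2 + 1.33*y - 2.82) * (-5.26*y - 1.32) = -7.9426*y^5 + 2.0044*y^4 - 9.2538*y^3 - 9.5698*y^2 + 13.0776*y + 3.7224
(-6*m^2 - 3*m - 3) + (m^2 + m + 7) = -5*m^2 - 2*m + 4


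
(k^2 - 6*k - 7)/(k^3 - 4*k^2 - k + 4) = (k - 7)/(k^2 - 5*k + 4)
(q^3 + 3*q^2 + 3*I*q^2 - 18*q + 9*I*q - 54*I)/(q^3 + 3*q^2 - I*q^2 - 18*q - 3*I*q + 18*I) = (q + 3*I)/(q - I)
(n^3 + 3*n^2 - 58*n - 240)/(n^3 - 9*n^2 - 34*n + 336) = (n + 5)/(n - 7)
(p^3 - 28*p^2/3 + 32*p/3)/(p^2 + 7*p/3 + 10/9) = 3*p*(3*p^2 - 28*p + 32)/(9*p^2 + 21*p + 10)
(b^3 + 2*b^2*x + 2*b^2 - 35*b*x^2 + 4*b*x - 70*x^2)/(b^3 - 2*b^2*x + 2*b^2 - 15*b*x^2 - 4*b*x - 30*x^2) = (b + 7*x)/(b + 3*x)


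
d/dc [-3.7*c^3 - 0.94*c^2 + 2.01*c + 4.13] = -11.1*c^2 - 1.88*c + 2.01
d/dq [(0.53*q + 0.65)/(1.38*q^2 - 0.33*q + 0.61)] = (-0.7314*q^2 - 1.794*q + 0.5378)/(1.9044*q^4 - 0.9108*q^3 + 1.7925*q^2 - 0.4026*q + 0.3721)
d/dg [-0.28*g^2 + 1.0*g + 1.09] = 1.0 - 0.56*g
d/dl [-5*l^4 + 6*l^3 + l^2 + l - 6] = -20*l^3 + 18*l^2 + 2*l + 1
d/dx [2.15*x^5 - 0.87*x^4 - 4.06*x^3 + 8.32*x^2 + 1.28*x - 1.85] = 10.75*x^4 - 3.48*x^3 - 12.18*x^2 + 16.64*x + 1.28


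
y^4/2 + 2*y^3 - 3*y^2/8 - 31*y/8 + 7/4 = (y/2 + 1)*(y - 1)*(y - 1/2)*(y + 7/2)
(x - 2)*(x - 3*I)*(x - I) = x^3 - 2*x^2 - 4*I*x^2 - 3*x + 8*I*x + 6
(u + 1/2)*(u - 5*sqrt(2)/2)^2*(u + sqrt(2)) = u^4 - 4*sqrt(2)*u^3 + u^3/2 - 2*sqrt(2)*u^2 + 5*u^2/2 + 5*u/4 + 25*sqrt(2)*u/2 + 25*sqrt(2)/4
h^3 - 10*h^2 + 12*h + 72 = (h - 6)^2*(h + 2)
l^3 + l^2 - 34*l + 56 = (l - 4)*(l - 2)*(l + 7)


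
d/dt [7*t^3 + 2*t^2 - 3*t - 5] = 21*t^2 + 4*t - 3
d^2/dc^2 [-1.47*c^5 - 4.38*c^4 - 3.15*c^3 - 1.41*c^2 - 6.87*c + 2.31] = -29.4*c^3 - 52.56*c^2 - 18.9*c - 2.82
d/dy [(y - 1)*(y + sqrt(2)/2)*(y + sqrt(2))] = 3*y^2 - 2*y + 3*sqrt(2)*y - 3*sqrt(2)/2 + 1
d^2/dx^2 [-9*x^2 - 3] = -18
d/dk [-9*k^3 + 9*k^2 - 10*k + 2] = -27*k^2 + 18*k - 10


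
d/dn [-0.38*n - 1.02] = -0.380000000000000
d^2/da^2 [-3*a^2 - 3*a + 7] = -6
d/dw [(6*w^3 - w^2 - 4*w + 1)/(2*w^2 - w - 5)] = 3*(4*w^4 - 4*w^3 - 27*w^2 + 2*w + 7)/(4*w^4 - 4*w^3 - 19*w^2 + 10*w + 25)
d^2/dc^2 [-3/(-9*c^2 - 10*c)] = 6*(-9*c*(9*c + 10) + 4*(9*c + 5)^2)/(c^3*(9*c + 10)^3)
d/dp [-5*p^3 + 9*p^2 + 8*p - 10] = -15*p^2 + 18*p + 8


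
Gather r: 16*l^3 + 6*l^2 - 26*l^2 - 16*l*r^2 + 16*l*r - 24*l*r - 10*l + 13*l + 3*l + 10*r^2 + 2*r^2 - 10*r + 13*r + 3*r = 16*l^3 - 20*l^2 + 6*l + r^2*(12 - 16*l) + r*(6 - 8*l)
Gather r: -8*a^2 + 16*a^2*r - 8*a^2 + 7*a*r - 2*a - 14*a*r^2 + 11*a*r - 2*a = -16*a^2 - 14*a*r^2 - 4*a + r*(16*a^2 + 18*a)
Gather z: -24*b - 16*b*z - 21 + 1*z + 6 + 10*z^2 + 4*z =-24*b + 10*z^2 + z*(5 - 16*b) - 15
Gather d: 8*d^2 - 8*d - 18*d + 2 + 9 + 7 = 8*d^2 - 26*d + 18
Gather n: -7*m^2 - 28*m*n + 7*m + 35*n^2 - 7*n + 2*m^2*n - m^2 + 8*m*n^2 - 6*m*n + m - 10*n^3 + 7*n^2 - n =-8*m^2 + 8*m - 10*n^3 + n^2*(8*m + 42) + n*(2*m^2 - 34*m - 8)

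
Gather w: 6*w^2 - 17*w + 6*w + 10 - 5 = 6*w^2 - 11*w + 5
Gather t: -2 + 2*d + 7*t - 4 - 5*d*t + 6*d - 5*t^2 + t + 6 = 8*d - 5*t^2 + t*(8 - 5*d)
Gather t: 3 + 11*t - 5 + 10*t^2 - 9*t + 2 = 10*t^2 + 2*t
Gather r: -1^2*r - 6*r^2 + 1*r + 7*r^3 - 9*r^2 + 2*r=7*r^3 - 15*r^2 + 2*r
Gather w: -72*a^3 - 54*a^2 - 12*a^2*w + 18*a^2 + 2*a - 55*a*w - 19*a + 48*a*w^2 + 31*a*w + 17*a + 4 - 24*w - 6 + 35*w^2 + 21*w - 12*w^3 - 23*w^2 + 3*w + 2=-72*a^3 - 36*a^2 - 12*w^3 + w^2*(48*a + 12) + w*(-12*a^2 - 24*a)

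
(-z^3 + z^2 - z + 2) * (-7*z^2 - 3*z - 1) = 7*z^5 - 4*z^4 + 5*z^3 - 12*z^2 - 5*z - 2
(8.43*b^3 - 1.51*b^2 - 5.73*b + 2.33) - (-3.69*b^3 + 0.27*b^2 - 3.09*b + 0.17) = 12.12*b^3 - 1.78*b^2 - 2.64*b + 2.16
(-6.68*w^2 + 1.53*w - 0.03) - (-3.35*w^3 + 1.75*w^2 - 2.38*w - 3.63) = 3.35*w^3 - 8.43*w^2 + 3.91*w + 3.6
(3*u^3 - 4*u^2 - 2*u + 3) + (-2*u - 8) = 3*u^3 - 4*u^2 - 4*u - 5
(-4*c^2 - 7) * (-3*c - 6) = 12*c^3 + 24*c^2 + 21*c + 42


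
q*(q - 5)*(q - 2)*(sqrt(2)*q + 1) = sqrt(2)*q^4 - 7*sqrt(2)*q^3 + q^3 - 7*q^2 + 10*sqrt(2)*q^2 + 10*q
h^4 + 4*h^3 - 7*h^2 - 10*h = h*(h - 2)*(h + 1)*(h + 5)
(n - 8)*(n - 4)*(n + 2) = n^3 - 10*n^2 + 8*n + 64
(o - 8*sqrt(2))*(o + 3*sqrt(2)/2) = o^2 - 13*sqrt(2)*o/2 - 24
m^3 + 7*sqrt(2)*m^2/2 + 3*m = m*(m + sqrt(2)/2)*(m + 3*sqrt(2))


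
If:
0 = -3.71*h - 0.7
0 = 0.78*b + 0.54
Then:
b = -0.69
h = -0.19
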